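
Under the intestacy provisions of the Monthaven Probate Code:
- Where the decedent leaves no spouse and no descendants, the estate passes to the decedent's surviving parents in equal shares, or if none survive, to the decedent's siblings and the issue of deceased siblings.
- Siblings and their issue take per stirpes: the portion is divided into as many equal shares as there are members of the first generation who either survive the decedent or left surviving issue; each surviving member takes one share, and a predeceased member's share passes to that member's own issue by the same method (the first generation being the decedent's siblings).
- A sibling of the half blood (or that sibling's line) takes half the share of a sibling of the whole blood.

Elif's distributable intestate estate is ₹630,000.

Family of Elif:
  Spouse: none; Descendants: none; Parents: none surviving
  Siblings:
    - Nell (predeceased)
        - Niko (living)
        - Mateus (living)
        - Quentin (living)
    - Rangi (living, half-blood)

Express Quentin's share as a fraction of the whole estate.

The entire ₹630,000 passes to the siblings and their issue.
Counting each half-blood sibling's line as half a unit, there are 3/2 units in ₹630,000, so one unit is ₹420,000. Whole-blood lines (Nell) take ₹420,000 each; half-blood lines (Rangi) take ₹210,000 each.
Nell's share (₹420,000) is divided into 3 shares of ₹140,000: Niko, Mateus, and Quentin each take ₹140,000.

Quentin receives 2/9 of the estate.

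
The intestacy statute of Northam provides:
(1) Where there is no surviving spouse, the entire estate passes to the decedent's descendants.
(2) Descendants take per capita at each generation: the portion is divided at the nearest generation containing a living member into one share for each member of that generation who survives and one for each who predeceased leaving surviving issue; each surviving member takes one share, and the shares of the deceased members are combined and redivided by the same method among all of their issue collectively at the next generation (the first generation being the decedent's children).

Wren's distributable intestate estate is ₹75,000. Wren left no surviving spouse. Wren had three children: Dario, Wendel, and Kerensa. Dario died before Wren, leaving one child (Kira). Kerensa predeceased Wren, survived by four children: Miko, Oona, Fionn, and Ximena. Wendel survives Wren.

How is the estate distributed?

Kira: ₹10,000; Wendel: ₹25,000; Miko: ₹10,000; Oona: ₹10,000; Fionn: ₹10,000; Ximena: ₹10,000

The entire ₹75,000 passes to the descendants.
That amount (₹75,000) is divided at the children's generation into 3 shares of ₹25,000. Wendel takes ₹25,000. The 2 shares of the deceased (Dario and Kerensa) are combined into a pool of ₹50,000.
That pool (₹50,000) is divided at the grandchildren's generation equally among Kira, Miko, Oona, Fionn, and Ximena: ₹10,000 each.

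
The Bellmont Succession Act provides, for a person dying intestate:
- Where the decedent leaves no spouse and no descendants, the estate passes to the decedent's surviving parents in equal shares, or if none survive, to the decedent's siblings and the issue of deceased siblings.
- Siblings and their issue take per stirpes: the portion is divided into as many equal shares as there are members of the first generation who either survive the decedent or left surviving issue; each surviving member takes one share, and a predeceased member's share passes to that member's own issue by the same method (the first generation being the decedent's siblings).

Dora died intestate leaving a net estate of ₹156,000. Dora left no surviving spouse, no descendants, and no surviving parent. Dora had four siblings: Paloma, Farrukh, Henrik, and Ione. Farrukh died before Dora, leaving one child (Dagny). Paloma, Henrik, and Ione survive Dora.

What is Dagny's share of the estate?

The entire ₹156,000 passes to the siblings and their issue.
That amount (₹156,000) is divided into 4 shares of ₹39,000: Paloma, Henrik, and Ione each take ₹39,000; Farrukh's ₹39,000 share passes to Farrukh's issue.
Farrukh's share (₹39,000) passes entirely to Dagny.

Dagny receives ₹39,000.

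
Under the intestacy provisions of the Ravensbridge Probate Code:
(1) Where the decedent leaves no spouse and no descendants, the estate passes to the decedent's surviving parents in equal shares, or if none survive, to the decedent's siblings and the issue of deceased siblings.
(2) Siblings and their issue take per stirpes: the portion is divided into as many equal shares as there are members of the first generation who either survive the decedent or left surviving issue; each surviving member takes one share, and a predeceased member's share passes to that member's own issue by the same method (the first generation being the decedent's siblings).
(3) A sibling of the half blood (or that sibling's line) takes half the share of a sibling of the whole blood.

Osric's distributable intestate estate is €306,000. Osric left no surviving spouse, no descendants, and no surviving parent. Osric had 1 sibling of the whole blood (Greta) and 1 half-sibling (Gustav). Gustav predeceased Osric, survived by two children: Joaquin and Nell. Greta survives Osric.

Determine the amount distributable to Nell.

The entire €306,000 passes to the siblings and their issue.
Counting each half-blood sibling's line as half a unit, there are 3/2 units in €306,000, so one unit is €204,000. Whole-blood lines (Greta) take €204,000 each; half-blood lines (Gustav) take €102,000 each.
Gustav's share (€102,000) is divided into 2 shares of €51,000: Joaquin and Nell each take €51,000.

Nell receives €51,000.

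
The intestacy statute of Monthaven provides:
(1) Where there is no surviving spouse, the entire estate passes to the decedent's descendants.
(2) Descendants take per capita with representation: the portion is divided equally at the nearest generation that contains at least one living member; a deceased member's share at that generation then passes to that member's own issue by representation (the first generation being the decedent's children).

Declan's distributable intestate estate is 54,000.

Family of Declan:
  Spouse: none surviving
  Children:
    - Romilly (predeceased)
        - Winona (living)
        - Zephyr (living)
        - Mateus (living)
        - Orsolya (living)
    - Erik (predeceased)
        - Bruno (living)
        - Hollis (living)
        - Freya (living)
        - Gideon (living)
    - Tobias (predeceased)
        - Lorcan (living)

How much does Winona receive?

Winona receives 6,000.

The entire 54,000 passes to the descendants.
No child survives, so the initial division is made at the grandchildren's generation.
That amount (54,000) is divided into 9 shares of 6,000: Winona, Zephyr, Mateus, Orsolya, Bruno, Hollis, Freya, Gideon, and Lorcan each take 6,000.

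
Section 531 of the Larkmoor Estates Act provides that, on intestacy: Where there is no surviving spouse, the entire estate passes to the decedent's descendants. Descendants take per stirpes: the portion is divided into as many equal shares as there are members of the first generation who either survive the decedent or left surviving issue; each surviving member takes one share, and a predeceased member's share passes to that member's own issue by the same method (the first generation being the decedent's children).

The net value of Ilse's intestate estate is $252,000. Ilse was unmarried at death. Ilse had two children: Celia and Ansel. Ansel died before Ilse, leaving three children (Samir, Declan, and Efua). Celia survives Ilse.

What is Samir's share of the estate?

The entire $252,000 passes to the descendants.
That amount ($252,000) is divided into 2 shares of $126,000: Celia takes $126,000; Ansel's $126,000 share passes to Ansel's issue.
Ansel's share ($126,000) is divided into 3 shares of $42,000: Samir, Declan, and Efua each take $42,000.

Samir receives $42,000.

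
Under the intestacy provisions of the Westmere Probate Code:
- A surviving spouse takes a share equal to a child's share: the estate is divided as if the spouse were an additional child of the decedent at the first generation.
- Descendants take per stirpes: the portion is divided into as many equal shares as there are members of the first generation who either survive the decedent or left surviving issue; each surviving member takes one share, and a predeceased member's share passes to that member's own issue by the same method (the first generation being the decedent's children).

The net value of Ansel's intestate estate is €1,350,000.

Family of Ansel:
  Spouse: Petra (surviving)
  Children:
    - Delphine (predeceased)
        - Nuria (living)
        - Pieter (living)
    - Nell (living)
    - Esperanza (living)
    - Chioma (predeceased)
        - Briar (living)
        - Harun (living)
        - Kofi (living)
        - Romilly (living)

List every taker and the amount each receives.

Petra: €270,000; Nuria: €135,000; Pieter: €135,000; Nell: €270,000; Esperanza: €270,000; Briar: €67,500; Harun: €67,500; Kofi: €67,500; Romilly: €67,500

The spouse counts as an additional share at the children's level, so there are 5 primary shares of €270,000. Petra takes one such share (€270,000).
The children's combined portion (€1,080,000) is divided into 4 shares of €270,000: Nell and Esperanza each take €270,000; Delphine's €270,000 share passes to Delphine's issue; Chioma's €270,000 share passes to Chioma's issue.
Delphine's share (€270,000) is divided into 2 shares of €135,000: Nuria and Pieter each take €135,000.
Chioma's share (€270,000) is divided into 4 shares of €67,500: Briar, Harun, Kofi, and Romilly each take €67,500.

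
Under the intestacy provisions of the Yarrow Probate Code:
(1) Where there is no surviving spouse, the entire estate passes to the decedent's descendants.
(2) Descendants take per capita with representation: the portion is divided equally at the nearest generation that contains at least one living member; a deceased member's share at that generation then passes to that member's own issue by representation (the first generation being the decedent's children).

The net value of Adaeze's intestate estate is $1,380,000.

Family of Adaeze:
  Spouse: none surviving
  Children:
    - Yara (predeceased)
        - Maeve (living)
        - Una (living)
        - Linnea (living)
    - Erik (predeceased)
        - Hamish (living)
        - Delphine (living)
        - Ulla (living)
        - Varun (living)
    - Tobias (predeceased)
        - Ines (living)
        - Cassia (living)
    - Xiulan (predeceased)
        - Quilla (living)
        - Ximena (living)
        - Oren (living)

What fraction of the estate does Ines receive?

The entire $1,380,000 passes to the descendants.
No child survives, so the initial division is made at the grandchildren's generation.
That amount ($1,380,000) is divided into 12 shares of $115,000: Maeve, Una, Linnea, Hamish, Delphine, Ulla, Varun, Ines, Cassia, Quilla, Ximena, and Oren each take $115,000.

Ines receives 1/12 of the estate.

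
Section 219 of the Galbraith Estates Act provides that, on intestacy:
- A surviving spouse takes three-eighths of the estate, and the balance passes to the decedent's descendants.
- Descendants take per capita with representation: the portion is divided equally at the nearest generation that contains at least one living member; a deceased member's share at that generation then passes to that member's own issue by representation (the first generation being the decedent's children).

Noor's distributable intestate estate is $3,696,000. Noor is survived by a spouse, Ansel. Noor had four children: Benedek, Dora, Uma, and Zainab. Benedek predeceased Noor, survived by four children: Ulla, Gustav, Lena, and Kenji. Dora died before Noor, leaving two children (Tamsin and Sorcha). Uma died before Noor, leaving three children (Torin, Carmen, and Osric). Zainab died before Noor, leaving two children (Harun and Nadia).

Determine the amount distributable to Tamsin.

Tamsin receives $210,000.

Ansel takes three-eighths of $3,696,000 = $1,386,000. The remaining $2,310,000 passes to the descendants.
No child survives, so the initial division is made at the grandchildren's generation.
The descendants' portion ($2,310,000) is divided into 11 shares of $210,000: Ulla, Gustav, Lena, Kenji, Tamsin, Sorcha, Torin, Carmen, Osric, Harun, and Nadia each take $210,000.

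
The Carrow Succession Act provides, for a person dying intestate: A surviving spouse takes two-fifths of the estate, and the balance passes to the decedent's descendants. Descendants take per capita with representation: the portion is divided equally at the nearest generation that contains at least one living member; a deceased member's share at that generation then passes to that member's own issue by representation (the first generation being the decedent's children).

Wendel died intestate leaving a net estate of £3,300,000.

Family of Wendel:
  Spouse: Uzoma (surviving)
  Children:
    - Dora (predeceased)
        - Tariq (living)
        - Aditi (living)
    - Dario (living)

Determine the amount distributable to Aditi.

Uzoma takes two-fifths of £3,300,000 = £1,320,000. The remaining £1,980,000 passes to the descendants.
The descendants' portion (£1,980,000) is divided into 2 shares of £990,000: Dario takes £990,000; Dora's £990,000 share passes to Dora's issue.
Dora's share (£990,000) is divided into 2 shares of £495,000: Tariq and Aditi each take £495,000.

Aditi receives £495,000.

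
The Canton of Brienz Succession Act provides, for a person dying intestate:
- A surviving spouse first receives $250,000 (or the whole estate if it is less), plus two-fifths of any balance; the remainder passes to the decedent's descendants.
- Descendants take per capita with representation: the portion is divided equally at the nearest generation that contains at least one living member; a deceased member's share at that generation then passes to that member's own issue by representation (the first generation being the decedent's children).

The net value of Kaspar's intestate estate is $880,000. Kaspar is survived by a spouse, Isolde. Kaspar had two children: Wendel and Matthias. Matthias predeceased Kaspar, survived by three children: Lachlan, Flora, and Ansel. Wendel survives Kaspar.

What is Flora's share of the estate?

Flora receives $63,000.

Isolde first takes $250,000, leaving a balance of $630,000. Isolde then takes two-fifths of the balance ($252,000), for a total of $502,000. The remaining $378,000 passes to the descendants.
The descendants' portion ($378,000) is divided into 2 shares of $189,000: Wendel takes $189,000; Matthias's $189,000 share passes to Matthias's issue.
Matthias's share ($189,000) is divided into 3 shares of $63,000: Lachlan, Flora, and Ansel each take $63,000.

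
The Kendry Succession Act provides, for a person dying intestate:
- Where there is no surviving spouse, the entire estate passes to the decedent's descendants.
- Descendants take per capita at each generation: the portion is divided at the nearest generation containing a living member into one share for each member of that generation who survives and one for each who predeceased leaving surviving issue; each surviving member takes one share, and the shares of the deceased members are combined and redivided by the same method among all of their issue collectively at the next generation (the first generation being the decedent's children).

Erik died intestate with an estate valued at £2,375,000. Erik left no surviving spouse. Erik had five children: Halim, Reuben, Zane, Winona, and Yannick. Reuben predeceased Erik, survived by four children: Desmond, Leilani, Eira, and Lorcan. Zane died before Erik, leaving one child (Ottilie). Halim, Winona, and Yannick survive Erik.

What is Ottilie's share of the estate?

The entire £2,375,000 passes to the descendants.
That amount (£2,375,000) is divided at the children's generation into 5 shares of £475,000. Halim, Winona, and Yannick each take £475,000. The 2 shares of the deceased (Reuben and Zane) are combined into a pool of £950,000.
That pool (£950,000) is divided at the grandchildren's generation equally among Desmond, Leilani, Eira, Lorcan, and Ottilie: £190,000 each.

Ottilie receives £190,000.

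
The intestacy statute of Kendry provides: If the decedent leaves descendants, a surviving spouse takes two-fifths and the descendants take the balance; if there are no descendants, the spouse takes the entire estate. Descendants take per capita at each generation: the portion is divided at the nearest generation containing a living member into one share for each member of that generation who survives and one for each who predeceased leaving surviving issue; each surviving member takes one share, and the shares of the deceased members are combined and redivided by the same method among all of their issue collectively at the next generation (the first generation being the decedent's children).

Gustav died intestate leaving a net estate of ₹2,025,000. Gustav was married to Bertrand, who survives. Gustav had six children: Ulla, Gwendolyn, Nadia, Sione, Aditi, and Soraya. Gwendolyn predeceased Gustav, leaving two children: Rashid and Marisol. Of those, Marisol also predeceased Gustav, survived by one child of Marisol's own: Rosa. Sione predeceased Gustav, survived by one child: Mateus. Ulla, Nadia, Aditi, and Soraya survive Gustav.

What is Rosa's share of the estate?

Rosa receives ₹135,000.

Bertrand takes two-fifths of ₹2,025,000 = ₹810,000. The remaining ₹1,215,000 passes to the descendants.
The descendants' portion (₹1,215,000) is divided at the children's generation into 6 shares of ₹202,500. Ulla, Nadia, Aditi, and Soraya each take ₹202,500. The 2 shares of the deceased (Gwendolyn and Sione) are combined into a pool of ₹405,000.
That pool (₹405,000) is divided at the grandchildren's generation into 3 shares of ₹135,000. Rashid and Mateus each take ₹135,000. The remaining share for the deceased Marisol (₹135,000) is carried to the next generation.
That pool (₹135,000) passes entirely to Rosa, the sole taker at the great-grandchildren's generation.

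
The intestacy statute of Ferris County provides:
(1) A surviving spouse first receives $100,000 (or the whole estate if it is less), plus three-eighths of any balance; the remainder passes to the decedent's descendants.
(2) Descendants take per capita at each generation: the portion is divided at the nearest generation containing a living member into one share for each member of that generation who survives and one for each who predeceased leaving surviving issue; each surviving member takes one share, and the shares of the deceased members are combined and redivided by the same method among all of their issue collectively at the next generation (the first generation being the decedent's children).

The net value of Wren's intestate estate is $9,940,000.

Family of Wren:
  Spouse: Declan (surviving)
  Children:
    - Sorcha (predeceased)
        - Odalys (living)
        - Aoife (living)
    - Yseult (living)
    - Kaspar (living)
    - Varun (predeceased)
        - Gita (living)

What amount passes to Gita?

Declan first takes $100,000, leaving a balance of $9,840,000. Declan then takes three-eighths of the balance ($3,690,000), for a total of $3,790,000. The remaining $6,150,000 passes to the descendants.
The descendants' portion ($6,150,000) is divided at the children's generation into 4 shares of $1,537,500. Yseult and Kaspar each take $1,537,500. The 2 shares of the deceased (Sorcha and Varun) are combined into a pool of $3,075,000.
That pool ($3,075,000) is divided at the grandchildren's generation equally among Odalys, Aoife, and Gita: $1,025,000 each.

Gita receives $1,025,000.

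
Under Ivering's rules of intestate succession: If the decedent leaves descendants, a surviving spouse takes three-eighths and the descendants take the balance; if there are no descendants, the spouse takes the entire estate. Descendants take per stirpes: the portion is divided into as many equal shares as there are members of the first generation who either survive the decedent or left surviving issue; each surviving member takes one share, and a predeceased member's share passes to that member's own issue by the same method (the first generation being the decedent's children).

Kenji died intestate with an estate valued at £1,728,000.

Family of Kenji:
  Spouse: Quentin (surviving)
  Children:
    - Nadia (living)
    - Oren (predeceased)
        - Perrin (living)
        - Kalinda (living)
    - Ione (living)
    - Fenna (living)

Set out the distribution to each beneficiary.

Quentin takes three-eighths of £1,728,000 = £648,000. The remaining £1,080,000 passes to the descendants.
The descendants' portion (£1,080,000) is divided into 4 shares of £270,000: Nadia, Ione, and Fenna each take £270,000; Oren's £270,000 share passes to Oren's issue.
Oren's share (£270,000) is divided into 2 shares of £135,000: Perrin and Kalinda each take £135,000.

Quentin: £648,000; Nadia: £270,000; Perrin: £135,000; Kalinda: £135,000; Ione: £270,000; Fenna: £270,000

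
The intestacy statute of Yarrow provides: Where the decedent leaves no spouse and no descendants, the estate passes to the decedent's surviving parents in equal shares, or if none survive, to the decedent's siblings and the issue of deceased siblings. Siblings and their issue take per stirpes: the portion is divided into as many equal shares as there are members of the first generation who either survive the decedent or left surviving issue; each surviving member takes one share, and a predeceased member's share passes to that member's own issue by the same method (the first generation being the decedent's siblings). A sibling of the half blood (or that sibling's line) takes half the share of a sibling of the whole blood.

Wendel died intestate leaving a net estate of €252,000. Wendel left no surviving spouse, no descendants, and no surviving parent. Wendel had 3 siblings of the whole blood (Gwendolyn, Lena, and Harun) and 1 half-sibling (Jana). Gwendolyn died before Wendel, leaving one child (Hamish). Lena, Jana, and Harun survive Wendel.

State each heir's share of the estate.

Hamish: €72,000; Lena: €72,000; Jana: €36,000; Harun: €72,000

The entire €252,000 passes to the siblings and their issue.
Counting each half-blood sibling's line as half a unit, there are 7/2 units in €252,000, so one unit is €72,000. Whole-blood lines (Gwendolyn, Lena, and Harun) take €72,000 each; half-blood lines (Jana) take €36,000 each.
Gwendolyn's share (€72,000) passes entirely to Hamish.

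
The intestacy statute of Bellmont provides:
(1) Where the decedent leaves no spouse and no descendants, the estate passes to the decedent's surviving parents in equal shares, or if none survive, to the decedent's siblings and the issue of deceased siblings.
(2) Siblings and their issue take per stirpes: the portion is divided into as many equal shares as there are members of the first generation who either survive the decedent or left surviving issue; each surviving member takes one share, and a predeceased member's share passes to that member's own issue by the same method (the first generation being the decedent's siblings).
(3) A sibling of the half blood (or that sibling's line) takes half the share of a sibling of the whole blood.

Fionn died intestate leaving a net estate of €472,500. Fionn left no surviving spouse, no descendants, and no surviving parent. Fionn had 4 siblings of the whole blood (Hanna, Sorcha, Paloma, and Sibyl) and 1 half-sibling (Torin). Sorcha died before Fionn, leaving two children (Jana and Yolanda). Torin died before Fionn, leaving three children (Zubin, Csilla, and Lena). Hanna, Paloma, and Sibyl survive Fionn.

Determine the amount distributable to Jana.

Jana receives €52,500.

The entire €472,500 passes to the siblings and their issue.
Counting each half-blood sibling's line as half a unit, there are 9/2 units in €472,500, so one unit is €105,000. Whole-blood lines (Hanna, Sorcha, Paloma, and Sibyl) take €105,000 each; half-blood lines (Torin) take €52,500 each.
Sorcha's share (€105,000) is divided into 2 shares of €52,500: Jana and Yolanda each take €52,500.
Torin's share (€52,500) is divided into 3 shares of €17,500: Zubin, Csilla, and Lena each take €17,500.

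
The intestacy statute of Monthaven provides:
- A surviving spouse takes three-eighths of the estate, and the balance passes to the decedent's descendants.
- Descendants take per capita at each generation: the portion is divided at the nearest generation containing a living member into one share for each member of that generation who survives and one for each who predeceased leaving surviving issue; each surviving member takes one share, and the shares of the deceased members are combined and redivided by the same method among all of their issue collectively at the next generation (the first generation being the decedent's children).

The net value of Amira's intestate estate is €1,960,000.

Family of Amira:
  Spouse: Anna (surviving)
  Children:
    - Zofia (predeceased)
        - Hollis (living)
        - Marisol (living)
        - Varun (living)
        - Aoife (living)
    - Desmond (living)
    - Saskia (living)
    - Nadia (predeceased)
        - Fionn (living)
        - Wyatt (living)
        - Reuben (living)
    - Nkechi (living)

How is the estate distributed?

Anna takes three-eighths of €1,960,000 = €735,000. The remaining €1,225,000 passes to the descendants.
The descendants' portion (€1,225,000) is divided at the children's generation into 5 shares of €245,000. Desmond, Saskia, and Nkechi each take €245,000. The 2 shares of the deceased (Zofia and Nadia) are combined into a pool of €490,000.
That pool (€490,000) is divided at the grandchildren's generation equally among Hollis, Marisol, Varun, Aoife, Fionn, Wyatt, and Reuben: €70,000 each.

Anna: €735,000; Hollis: €70,000; Marisol: €70,000; Varun: €70,000; Aoife: €70,000; Desmond: €245,000; Saskia: €245,000; Fionn: €70,000; Wyatt: €70,000; Reuben: €70,000; Nkechi: €245,000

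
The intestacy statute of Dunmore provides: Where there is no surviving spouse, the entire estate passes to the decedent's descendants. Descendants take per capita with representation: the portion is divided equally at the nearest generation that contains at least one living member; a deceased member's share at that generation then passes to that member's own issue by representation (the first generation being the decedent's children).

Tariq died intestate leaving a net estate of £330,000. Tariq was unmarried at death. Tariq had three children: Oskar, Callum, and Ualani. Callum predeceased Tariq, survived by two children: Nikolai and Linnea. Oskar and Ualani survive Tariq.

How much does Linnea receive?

Linnea receives £55,000.

The entire £330,000 passes to the descendants.
That amount (£330,000) is divided into 3 shares of £110,000: Oskar and Ualani each take £110,000; Callum's £110,000 share passes to Callum's issue.
Callum's share (£110,000) is divided into 2 shares of £55,000: Nikolai and Linnea each take £55,000.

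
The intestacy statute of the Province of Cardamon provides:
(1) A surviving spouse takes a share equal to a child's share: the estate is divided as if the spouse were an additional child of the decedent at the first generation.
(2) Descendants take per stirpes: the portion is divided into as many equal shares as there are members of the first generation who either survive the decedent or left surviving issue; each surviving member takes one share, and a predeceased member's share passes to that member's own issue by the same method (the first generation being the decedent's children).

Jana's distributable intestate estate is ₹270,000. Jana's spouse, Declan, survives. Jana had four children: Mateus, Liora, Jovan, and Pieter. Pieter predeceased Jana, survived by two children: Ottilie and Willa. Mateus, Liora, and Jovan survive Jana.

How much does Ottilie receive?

The spouse counts as an additional share at the children's level, so there are 5 primary shares of ₹54,000. Declan takes one such share (₹54,000).
The children's combined portion (₹216,000) is divided into 4 shares of ₹54,000: Mateus, Liora, and Jovan each take ₹54,000; Pieter's ₹54,000 share passes to Pieter's issue.
Pieter's share (₹54,000) is divided into 2 shares of ₹27,000: Ottilie and Willa each take ₹27,000.

Ottilie receives ₹27,000.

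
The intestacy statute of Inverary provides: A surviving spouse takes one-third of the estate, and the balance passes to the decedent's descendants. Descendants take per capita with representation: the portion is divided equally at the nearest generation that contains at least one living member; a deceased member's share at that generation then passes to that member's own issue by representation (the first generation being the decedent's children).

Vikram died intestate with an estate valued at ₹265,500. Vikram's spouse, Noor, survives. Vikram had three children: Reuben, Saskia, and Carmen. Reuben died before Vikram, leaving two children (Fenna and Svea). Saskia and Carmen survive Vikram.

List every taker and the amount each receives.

Noor takes one-third of ₹265,500 = ₹88,500. The remaining ₹177,000 passes to the descendants.
The descendants' portion (₹177,000) is divided into 3 shares of ₹59,000: Saskia and Carmen each take ₹59,000; Reuben's ₹59,000 share passes to Reuben's issue.
Reuben's share (₹59,000) is divided into 2 shares of ₹29,500: Fenna and Svea each take ₹29,500.

Noor: ₹88,500; Fenna: ₹29,500; Svea: ₹29,500; Saskia: ₹59,000; Carmen: ₹59,000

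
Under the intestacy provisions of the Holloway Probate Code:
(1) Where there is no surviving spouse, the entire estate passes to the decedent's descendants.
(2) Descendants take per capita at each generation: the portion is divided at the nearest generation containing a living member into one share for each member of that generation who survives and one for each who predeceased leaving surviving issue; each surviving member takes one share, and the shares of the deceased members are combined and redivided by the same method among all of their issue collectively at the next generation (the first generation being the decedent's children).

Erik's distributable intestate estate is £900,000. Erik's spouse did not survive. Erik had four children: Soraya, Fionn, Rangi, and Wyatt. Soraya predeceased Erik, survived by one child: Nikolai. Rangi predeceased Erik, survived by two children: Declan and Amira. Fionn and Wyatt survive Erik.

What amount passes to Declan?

The entire £900,000 passes to the descendants.
That amount (£900,000) is divided at the children's generation into 4 shares of £225,000. Fionn and Wyatt each take £225,000. The 2 shares of the deceased (Soraya and Rangi) are combined into a pool of £450,000.
That pool (£450,000) is divided at the grandchildren's generation equally among Nikolai, Declan, and Amira: £150,000 each.

Declan receives £150,000.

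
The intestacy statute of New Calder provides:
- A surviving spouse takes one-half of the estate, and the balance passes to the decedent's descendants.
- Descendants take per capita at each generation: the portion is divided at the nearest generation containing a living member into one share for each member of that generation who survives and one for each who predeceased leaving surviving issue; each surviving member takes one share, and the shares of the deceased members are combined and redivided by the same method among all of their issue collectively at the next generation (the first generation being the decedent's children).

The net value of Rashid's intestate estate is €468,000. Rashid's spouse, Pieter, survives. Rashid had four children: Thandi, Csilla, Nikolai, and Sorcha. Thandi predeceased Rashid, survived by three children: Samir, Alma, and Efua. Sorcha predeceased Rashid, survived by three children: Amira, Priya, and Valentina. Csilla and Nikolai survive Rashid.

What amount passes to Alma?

Alma receives €19,500.

Pieter takes one-half of €468,000 = €234,000. The remaining €234,000 passes to the descendants.
The descendants' portion (€234,000) is divided at the children's generation into 4 shares of €58,500. Csilla and Nikolai each take €58,500. The 2 shares of the deceased (Thandi and Sorcha) are combined into a pool of €117,000.
That pool (€117,000) is divided at the grandchildren's generation equally among Samir, Alma, Efua, Amira, Priya, and Valentina: €19,500 each.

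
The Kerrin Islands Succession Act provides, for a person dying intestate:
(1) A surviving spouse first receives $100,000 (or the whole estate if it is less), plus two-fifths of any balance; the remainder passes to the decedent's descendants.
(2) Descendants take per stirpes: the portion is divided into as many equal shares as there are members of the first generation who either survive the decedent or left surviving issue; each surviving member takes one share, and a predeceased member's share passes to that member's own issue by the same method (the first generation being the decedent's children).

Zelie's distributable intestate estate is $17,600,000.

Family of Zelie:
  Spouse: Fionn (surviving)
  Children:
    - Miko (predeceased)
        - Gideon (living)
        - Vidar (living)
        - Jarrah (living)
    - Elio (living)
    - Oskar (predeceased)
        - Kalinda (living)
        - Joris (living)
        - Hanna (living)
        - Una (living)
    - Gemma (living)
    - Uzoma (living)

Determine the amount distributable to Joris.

Fionn first takes $100,000, leaving a balance of $17,500,000. Fionn then takes two-fifths of the balance ($7,000,000), for a total of $7,100,000. The remaining $10,500,000 passes to the descendants.
The descendants' portion ($10,500,000) is divided into 5 shares of $2,100,000: Elio, Gemma, and Uzoma each take $2,100,000; Miko's $2,100,000 share passes to Miko's issue; Oskar's $2,100,000 share passes to Oskar's issue.
Miko's share ($2,100,000) is divided into 3 shares of $700,000: Gideon, Vidar, and Jarrah each take $700,000.
Oskar's share ($2,100,000) is divided into 4 shares of $525,000: Kalinda, Joris, Hanna, and Una each take $525,000.

Joris receives $525,000.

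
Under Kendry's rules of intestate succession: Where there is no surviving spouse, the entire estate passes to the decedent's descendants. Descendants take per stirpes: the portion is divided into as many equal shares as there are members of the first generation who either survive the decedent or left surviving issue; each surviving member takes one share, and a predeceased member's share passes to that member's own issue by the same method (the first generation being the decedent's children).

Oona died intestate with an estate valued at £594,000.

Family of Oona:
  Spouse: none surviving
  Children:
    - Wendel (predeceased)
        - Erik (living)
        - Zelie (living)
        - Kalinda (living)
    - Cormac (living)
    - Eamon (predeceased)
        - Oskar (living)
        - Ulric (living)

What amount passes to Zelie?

Zelie receives £66,000.

The entire £594,000 passes to the descendants.
That amount (£594,000) is divided into 3 shares of £198,000: Cormac takes £198,000; Wendel's £198,000 share passes to Wendel's issue; Eamon's £198,000 share passes to Eamon's issue.
Wendel's share (£198,000) is divided into 3 shares of £66,000: Erik, Zelie, and Kalinda each take £66,000.
Eamon's share (£198,000) is divided into 2 shares of £99,000: Oskar and Ulric each take £99,000.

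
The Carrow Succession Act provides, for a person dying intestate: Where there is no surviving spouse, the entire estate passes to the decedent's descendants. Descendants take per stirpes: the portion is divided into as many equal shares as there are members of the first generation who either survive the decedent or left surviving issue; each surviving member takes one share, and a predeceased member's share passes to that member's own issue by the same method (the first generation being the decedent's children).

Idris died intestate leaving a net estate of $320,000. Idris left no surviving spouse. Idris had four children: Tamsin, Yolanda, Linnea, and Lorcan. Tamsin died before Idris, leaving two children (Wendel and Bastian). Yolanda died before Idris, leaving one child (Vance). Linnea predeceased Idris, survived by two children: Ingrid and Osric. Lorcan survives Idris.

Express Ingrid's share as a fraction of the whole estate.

Ingrid receives 1/8 of the estate.

The entire $320,000 passes to the descendants.
That amount ($320,000) is divided into 4 shares of $80,000: Lorcan takes $80,000; Tamsin's $80,000 share passes to Tamsin's issue; Yolanda's $80,000 share passes to Yolanda's issue; Linnea's $80,000 share passes to Linnea's issue.
Tamsin's share ($80,000) is divided into 2 shares of $40,000: Wendel and Bastian each take $40,000.
Yolanda's share ($80,000) passes entirely to Vance.
Linnea's share ($80,000) is divided into 2 shares of $40,000: Ingrid and Osric each take $40,000.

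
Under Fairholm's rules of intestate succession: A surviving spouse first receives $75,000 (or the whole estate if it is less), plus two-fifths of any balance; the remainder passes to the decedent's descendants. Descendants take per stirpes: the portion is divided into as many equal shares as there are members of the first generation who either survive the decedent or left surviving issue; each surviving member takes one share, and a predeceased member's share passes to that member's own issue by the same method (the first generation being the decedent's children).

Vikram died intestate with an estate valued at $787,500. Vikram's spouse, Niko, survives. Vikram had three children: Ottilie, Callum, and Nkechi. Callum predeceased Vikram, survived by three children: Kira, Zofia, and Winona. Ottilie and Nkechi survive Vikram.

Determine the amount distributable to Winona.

Winona receives $47,500.

Niko first takes $75,000, leaving a balance of $712,500. Niko then takes two-fifths of the balance ($285,000), for a total of $360,000. The remaining $427,500 passes to the descendants.
The descendants' portion ($427,500) is divided into 3 shares of $142,500: Ottilie and Nkechi each take $142,500; Callum's $142,500 share passes to Callum's issue.
Callum's share ($142,500) is divided into 3 shares of $47,500: Kira, Zofia, and Winona each take $47,500.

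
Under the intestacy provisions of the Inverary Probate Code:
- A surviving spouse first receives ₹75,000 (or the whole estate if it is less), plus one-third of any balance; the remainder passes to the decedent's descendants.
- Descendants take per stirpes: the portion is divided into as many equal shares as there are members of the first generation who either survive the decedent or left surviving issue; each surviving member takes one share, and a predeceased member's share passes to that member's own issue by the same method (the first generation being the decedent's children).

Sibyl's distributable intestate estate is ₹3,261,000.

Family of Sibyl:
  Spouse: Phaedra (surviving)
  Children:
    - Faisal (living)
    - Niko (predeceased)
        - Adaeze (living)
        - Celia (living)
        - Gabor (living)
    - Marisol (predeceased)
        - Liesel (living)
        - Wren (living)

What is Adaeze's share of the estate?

Adaeze receives ₹236,000.

Phaedra first takes ₹75,000, leaving a balance of ₹3,186,000. Phaedra then takes one-third of the balance (₹1,062,000), for a total of ₹1,137,000. The remaining ₹2,124,000 passes to the descendants.
The descendants' portion (₹2,124,000) is divided into 3 shares of ₹708,000: Faisal takes ₹708,000; Niko's ₹708,000 share passes to Niko's issue; Marisol's ₹708,000 share passes to Marisol's issue.
Niko's share (₹708,000) is divided into 3 shares of ₹236,000: Adaeze, Celia, and Gabor each take ₹236,000.
Marisol's share (₹708,000) is divided into 2 shares of ₹354,000: Liesel and Wren each take ₹354,000.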